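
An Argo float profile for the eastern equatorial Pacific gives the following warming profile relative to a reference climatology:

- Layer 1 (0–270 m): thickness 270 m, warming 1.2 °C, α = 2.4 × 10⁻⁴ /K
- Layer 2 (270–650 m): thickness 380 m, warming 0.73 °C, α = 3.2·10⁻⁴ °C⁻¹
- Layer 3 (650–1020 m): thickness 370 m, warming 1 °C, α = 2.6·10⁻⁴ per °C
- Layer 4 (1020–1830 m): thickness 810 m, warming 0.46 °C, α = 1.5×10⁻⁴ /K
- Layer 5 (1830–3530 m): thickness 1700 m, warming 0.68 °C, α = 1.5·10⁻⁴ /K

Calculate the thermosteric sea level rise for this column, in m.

about 0.492 m

Layer 1: 2.4×10⁻⁴ × 1.2 × 270 = 0.07776 m
3.2×10⁻⁴ × 380 × 0.73 = 0.088768 m
Layer 3: 370 × 1 × 2.6×10⁻⁴ = 0.09620 m
0.46 × 810 × 1.5×10⁻⁴ = 0.05589 m
1700 × 0.68 × 1.5×10⁻⁴ = 0.17340 m
Δh = 0.07776 + 0.088768 + 0.09620 + 0.05589 + 0.17340 = 0.492018 m ≈ 0.492 m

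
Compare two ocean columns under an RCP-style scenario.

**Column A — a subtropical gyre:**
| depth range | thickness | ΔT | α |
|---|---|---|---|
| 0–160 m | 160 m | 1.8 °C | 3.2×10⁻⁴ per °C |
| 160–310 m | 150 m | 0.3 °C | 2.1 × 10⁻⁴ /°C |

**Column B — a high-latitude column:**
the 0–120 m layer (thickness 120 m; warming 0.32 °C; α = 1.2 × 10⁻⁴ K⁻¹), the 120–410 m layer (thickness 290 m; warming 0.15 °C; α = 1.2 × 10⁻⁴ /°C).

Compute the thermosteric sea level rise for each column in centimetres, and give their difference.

A 3.2×10⁻⁴ × 1.8 × 160 = 0.09216 m
A 160–310 m: 150 × 0.3 × 2.1×10⁻⁴ = 0.00945 m
A total: 0.10161 m
B 120 × 0.32 × 1.2×10⁻⁴ = 0.004608 m
B 290 × 1.2×10⁻⁴ × 0.15 = 0.00522 m
B total: 0.009828 m
Difference: 0.10161 − 0.009828 = 0.091782 m

A: 10.2 cm; B: 0.983 cm; difference 9.18 cm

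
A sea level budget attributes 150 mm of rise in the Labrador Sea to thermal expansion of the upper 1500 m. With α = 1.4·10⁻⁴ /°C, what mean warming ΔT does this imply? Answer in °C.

ΔT ≈ 0.71 °C

ΔT = Δh/(αH) = 0.15 / (1.4×10⁻⁴ × 1500) ≈ 0.7143 °C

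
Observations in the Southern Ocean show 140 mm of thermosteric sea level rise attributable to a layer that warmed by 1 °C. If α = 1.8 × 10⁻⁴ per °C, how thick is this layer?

H = Δh/(αΔT) = 0.14 / (1.8×10⁻⁴ × 1) ≈ 777.8 m

about 778 m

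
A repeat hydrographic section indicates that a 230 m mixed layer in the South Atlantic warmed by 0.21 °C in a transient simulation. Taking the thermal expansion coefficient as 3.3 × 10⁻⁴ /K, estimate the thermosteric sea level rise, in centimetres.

about 1.6 cm

Δh = αΔT·H = 3.3×10⁻⁴ × 0.21 × 230 = 0.015939 m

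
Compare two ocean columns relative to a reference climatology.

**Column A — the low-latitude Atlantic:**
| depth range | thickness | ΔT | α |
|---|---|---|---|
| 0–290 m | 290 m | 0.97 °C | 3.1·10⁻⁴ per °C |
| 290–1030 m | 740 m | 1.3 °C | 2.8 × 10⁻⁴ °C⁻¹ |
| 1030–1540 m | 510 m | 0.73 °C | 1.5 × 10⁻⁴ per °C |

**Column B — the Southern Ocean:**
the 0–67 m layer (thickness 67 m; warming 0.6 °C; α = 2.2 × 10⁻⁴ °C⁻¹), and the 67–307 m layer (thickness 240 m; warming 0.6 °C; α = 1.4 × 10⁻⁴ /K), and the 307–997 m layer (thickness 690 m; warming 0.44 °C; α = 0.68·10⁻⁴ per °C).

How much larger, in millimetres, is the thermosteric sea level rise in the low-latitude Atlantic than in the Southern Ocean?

360 mm

A Layer 1: 3.1×10⁻⁴ × 290 × 0.97 = 0.087203 m
A 290–1030 m: 740 × 1.3 × 2.8×10⁻⁴ = 0.26936 m
A 0.73 × 1.5×10⁻⁴ × 510 = 0.055845 m
A total: 0.412408 m
B 0–67 m: 2.2×10⁻⁴ × 0.6 × 67 = 0.008844 m
B Layer 2: 240 × 0.6 × 1.4×10⁻⁴ = 0.02016 m
B 307–997 m: 690 × 0.44 × 0.68×10⁻⁴ = 0.0206448 m
B total: 0.0496488 m
Difference: 0.412408 − 0.0496488 = 0.3627592 m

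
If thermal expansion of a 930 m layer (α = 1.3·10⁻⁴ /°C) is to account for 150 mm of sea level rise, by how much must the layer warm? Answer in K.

1.24 K

ΔT = Δh/(αH) = 0.15 / (1.3×10⁻⁴ × 930) ≈ 1.241 K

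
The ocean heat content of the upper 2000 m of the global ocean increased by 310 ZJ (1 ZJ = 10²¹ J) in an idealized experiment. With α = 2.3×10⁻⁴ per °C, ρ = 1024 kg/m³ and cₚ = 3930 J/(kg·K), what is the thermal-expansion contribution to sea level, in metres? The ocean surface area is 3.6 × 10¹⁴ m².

Δh = 0.0492 m

Per unit area: Q = 310×10²¹ / (3.6×10¹⁴) ≈ 8.611×10⁸ J/m²
Δh = αQ/(ρcₚ) = 2.3×10⁻⁴ × 8.611×10⁸ / (1024 × 3930) ≈ 0.049214 m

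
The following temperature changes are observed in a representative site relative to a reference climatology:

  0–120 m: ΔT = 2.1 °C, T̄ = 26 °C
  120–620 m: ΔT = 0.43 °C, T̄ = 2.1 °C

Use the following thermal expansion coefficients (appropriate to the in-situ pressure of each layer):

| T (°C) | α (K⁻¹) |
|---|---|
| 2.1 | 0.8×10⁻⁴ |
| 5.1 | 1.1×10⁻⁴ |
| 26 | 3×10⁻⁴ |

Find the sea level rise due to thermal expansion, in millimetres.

Layer 1 at 26 °C → α = 3×10⁻⁴ K⁻¹
Layer 2 at 2.1 °C → α = 0.8×10⁻⁴ K⁻¹
Layer 1: 120 × 2.1 × 3×10⁻⁴ = 0.07560 m
500 × 0.43 × 0.8×10⁻⁴ = 0.01720 m
Δh = 0.07560 + 0.01720 = 0.09280 m ≈ 92.8 mm

Δh ≈ 92.8 mm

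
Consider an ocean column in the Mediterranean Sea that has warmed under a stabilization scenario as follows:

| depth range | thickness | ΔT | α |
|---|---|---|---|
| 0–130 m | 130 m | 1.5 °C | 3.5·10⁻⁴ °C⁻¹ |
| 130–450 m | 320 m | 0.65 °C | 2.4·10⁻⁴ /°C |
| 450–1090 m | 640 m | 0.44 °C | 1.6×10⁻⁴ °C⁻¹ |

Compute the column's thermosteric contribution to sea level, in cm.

Δh = 16.3 cm

3.5×10⁻⁴ × 130 × 1.5 = 0.06825 m
Layer 2: 0.65 × 2.4×10⁻⁴ × 320 = 0.04992 m
Layer 3: 0.44 × 640 × 1.6×10⁻⁴ = 0.045056 m
Δh = 0.06825 + 0.04992 + 0.045056 = 0.163226 m ≈ 16.3 cm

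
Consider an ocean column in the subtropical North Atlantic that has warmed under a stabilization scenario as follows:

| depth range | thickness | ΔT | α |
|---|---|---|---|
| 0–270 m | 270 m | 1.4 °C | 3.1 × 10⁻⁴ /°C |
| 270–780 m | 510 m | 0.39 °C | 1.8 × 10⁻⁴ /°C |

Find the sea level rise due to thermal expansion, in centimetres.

15 cm

3.1×10⁻⁴ × 1.4 × 270 = 0.11718 m
510 × 1.8×10⁻⁴ × 0.39 = 0.035802 m
Δh = 0.11718 + 0.035802 = 0.152982 m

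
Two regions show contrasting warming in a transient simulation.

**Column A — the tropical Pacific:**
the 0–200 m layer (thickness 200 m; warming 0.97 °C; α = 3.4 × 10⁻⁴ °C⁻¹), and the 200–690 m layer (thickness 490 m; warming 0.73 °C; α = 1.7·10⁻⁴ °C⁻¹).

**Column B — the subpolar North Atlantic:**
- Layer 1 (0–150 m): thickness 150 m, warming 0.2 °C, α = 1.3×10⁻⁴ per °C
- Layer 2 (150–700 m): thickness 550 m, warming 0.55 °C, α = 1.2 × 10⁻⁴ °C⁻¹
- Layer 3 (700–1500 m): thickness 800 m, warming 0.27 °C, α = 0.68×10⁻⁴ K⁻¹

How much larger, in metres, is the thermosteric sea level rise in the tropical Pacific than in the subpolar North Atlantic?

A 200 × 3.4×10⁻⁴ × 0.97 = 0.06596 m
A 200–690 m: 490 × 1.7×10⁻⁴ × 0.73 = 0.060809 m
A total: 0.126769 m
B 150 × 0.2 × 1.3×10⁻⁴ = 0.00390 m
B Layer 2: 550 × 1.2×10⁻⁴ × 0.55 = 0.03630 m
B 800 × 0.68×10⁻⁴ × 0.27 = 0.014688 m
B total: 0.054888 m
Difference: 0.126769 − 0.054888 = 0.071881 m

0.0719 m larger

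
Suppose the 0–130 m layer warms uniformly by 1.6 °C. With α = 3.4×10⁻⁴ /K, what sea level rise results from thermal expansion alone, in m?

Δh = αΔT·H = 3.4×10⁻⁴ × 1.6 × 130 = 0.07072 m

Δh = 0.0707 m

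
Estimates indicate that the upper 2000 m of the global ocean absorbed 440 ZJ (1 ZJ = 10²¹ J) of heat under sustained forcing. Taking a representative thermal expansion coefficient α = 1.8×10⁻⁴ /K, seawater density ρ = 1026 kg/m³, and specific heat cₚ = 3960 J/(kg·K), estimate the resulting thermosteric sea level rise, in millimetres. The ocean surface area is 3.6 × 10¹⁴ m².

Per unit area: Q = 440×10²¹ / (3.6×10¹⁴) ≈ 1.222×10⁹ J/m²
Δh = αQ/(ρcₚ) = 1.8×10⁻⁴ × 1.222×10⁹ / (1026 × 3960) ≈ 0.054138 m

Δh = 54.1 mm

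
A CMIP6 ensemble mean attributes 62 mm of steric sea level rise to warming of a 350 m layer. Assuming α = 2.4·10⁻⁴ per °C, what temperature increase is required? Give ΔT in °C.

ΔT = Δh/(αH) = 0.062 / (2.4×10⁻⁴ × 350) ≈ 0.7381 °C

0.738 °C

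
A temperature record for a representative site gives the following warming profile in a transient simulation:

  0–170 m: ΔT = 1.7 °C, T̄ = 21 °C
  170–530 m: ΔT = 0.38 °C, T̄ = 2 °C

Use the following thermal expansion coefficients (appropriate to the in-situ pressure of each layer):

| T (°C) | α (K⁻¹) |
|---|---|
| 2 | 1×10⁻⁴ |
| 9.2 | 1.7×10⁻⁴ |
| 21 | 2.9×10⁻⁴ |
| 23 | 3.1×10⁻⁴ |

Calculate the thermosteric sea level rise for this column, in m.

Δh ≈ 0.0975 m

Layer 1 at 21 °C → α = 2.9×10⁻⁴ K⁻¹
Layer 2 at 2 °C → α = 1×10⁻⁴ K⁻¹
170 × 2.9×10⁻⁴ × 1.7 = 0.08381 m
170–530 m: 360 × 0.38 × 1×10⁻⁴ = 0.01368 m
Δh = 0.08381 + 0.01368 = 0.09749 m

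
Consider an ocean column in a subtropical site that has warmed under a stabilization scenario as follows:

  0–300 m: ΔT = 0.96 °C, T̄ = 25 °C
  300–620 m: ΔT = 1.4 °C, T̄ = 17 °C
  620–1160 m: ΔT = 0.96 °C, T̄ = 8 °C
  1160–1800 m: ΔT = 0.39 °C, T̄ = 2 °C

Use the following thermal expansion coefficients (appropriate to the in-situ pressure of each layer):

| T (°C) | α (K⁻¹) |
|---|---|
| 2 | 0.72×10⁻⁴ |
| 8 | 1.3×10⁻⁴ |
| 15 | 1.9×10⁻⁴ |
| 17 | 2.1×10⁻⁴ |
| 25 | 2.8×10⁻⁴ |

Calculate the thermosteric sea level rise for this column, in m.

Layer 1 at 25 °C → α = 2.8×10⁻⁴ K⁻¹
Layer 2 at 17 °C → α = 2.1×10⁻⁴ K⁻¹
Layer 3 at 8 °C → α = 1.3×10⁻⁴ K⁻¹
Layer 4 at 2 °C → α = 0.72×10⁻⁴ K⁻¹
Layer 1: 0.96 × 2.8×10⁻⁴ × 300 = 0.08064 m
2.1×10⁻⁴ × 320 × 1.4 = 0.09408 m
540 × 1.3×10⁻⁴ × 0.96 = 0.067392 m
Layer 4: 0.39 × 640 × 0.72×10⁻⁴ = 0.0179712 m
Δh = 0.08064 + 0.09408 + 0.067392 + 0.0179712 = 0.2600832 m ≈ 0.26 m

Δh ≈ 0.26 m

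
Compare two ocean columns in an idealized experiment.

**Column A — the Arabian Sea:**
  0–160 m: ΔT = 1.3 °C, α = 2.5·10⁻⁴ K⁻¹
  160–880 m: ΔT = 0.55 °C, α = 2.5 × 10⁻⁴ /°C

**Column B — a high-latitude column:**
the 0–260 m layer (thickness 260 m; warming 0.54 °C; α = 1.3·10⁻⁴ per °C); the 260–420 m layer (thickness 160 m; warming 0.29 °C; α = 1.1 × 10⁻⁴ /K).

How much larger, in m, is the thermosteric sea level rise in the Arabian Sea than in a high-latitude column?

A 1.3 × 2.5×10⁻⁴ × 160 = 0.05200 m
A 0.55 × 2.5×10⁻⁴ × 720 = 0.09900 m
A total: 0.15100 m
B 0–260 m: 0.54 × 260 × 1.3×10⁻⁴ = 0.018252 m
B Layer 2: 0.29 × 1.1×10⁻⁴ × 160 = 0.005104 m
B total: 0.023356 m
Difference: 0.15100 − 0.023356 = 0.127644 m

Δh_A − Δh_B ≈ 0.128 m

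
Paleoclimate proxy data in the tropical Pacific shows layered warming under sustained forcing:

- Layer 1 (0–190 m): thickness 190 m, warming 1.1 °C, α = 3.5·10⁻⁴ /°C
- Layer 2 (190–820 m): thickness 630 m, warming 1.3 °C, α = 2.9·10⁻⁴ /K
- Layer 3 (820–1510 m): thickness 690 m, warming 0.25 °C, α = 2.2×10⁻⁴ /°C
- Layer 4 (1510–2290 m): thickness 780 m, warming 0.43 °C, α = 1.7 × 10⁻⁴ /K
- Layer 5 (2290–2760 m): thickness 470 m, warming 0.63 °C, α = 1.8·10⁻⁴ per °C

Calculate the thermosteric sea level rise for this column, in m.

1.1 × 3.5×10⁻⁴ × 190 = 0.07315 m
Layer 2: 2.9×10⁻⁴ × 630 × 1.3 = 0.23751 m
820–1510 m: 0.25 × 690 × 2.2×10⁻⁴ = 0.03795 m
Layer 4: 0.43 × 780 × 1.7×10⁻⁴ = 0.057018 m
Layer 5: 1.8×10⁻⁴ × 0.63 × 470 = 0.053298 m
Δh = 0.07315 + 0.23751 + 0.03795 + 0.057018 + 0.053298 = 0.458926 m

Δh ≈ 0.459 m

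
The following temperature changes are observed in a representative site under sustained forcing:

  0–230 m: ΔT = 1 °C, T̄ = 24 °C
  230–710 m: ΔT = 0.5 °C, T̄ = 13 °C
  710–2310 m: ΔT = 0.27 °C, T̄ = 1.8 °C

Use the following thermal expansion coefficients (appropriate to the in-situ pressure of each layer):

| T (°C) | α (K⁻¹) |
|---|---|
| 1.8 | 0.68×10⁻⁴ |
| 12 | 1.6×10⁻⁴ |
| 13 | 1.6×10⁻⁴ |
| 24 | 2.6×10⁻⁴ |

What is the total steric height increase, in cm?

12.8 cm

Layer 1 at 24 °C → α = 2.6×10⁻⁴ K⁻¹
Layer 2 at 13 °C → α = 1.6×10⁻⁴ K⁻¹
Layer 3 at 1.8 °C → α = 0.68×10⁻⁴ K⁻¹
0–230 m: 1 × 2.6×10⁻⁴ × 230 = 0.05980 m
Layer 2: 480 × 1.6×10⁻⁴ × 0.5 = 0.03840 m
1600 × 0.68×10⁻⁴ × 0.27 = 0.029376 m
Δh = 0.05980 + 0.03840 + 0.029376 = 0.127576 m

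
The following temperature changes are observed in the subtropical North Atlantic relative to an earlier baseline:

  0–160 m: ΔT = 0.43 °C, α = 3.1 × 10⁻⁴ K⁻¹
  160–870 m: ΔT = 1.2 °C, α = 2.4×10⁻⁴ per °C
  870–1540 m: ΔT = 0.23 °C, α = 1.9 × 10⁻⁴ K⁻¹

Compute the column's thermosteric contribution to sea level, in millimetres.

0.43 × 3.1×10⁻⁴ × 160 = 0.021328 m
1.2 × 710 × 2.4×10⁻⁴ = 0.20448 m
870–1540 m: 670 × 1.9×10⁻⁴ × 0.23 = 0.029279 m
Δh = 0.021328 + 0.20448 + 0.029279 = 0.255087 m

about 255 mm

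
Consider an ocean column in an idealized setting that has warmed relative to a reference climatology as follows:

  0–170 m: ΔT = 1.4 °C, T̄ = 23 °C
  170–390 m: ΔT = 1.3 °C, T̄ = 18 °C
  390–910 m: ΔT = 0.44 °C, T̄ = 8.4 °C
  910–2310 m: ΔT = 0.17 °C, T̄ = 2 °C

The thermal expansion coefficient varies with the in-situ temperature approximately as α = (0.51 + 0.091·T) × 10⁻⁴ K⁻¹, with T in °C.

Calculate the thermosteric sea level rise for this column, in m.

Δh = 0.169 m

Layer 1: α = (0.51 + 0.091×23)×10⁻⁴ = 2.603×10⁻⁴ K⁻¹
Layer 2: α = (0.51 + 0.091×18)×10⁻⁴ = 2.148×10⁻⁴ K⁻¹
Layer 3: α = (0.51 + 0.091×8.4)×10⁻⁴ = 1.2744×10⁻⁴ K⁻¹
Layer 4: α = (0.51 + 0.091×2)×10⁻⁴ = 0.692×10⁻⁴ K⁻¹
0–170 m: 1.4 × 170 × 2.603×10⁻⁴ = 0.0619514 m
Layer 2: 2.148×10⁻⁴ × 1.3 × 220 = 0.0614328 m
1.2744×10⁻⁴ × 520 × 0.44 = 0.029158272 m
910–2310 m: 0.692×10⁻⁴ × 0.17 × 1400 = 0.0164696 m
Δh = 0.0619514 + 0.0614328 + 0.029158272 + 0.0164696 = 0.169012072 m ≈ 0.169 m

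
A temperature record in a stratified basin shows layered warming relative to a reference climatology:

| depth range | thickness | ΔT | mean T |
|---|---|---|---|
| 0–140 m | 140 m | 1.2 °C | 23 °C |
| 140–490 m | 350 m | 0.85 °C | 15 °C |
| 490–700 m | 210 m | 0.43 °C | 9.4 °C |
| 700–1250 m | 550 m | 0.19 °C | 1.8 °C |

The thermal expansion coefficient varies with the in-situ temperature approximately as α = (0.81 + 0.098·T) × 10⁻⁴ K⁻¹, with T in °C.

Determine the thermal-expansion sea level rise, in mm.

145 mm

Layer 1: α = (0.81 + 0.098×23)×10⁻⁴ = 3.064×10⁻⁴ K⁻¹
Layer 2: α = (0.81 + 0.098×15)×10⁻⁴ = 2.28×10⁻⁴ K⁻¹
Layer 3: α = (0.81 + 0.098×9.4)×10⁻⁴ = 1.7312×10⁻⁴ K⁻¹
Layer 4: α = (0.81 + 0.098×1.8)×10⁻⁴ = 0.9864×10⁻⁴ K⁻¹
1.2 × 3.064×10⁻⁴ × 140 = 0.0514752 m
140–490 m: 2.28×10⁻⁴ × 350 × 0.85 = 0.06783 m
490–700 m: 1.7312×10⁻⁴ × 0.43 × 210 = 0.015632736 m
550 × 0.19 × 0.9864×10⁻⁴ = 0.01030788 m
Δh = 0.0514752 + 0.06783 + 0.015632736 + 0.01030788 = 0.145245816 m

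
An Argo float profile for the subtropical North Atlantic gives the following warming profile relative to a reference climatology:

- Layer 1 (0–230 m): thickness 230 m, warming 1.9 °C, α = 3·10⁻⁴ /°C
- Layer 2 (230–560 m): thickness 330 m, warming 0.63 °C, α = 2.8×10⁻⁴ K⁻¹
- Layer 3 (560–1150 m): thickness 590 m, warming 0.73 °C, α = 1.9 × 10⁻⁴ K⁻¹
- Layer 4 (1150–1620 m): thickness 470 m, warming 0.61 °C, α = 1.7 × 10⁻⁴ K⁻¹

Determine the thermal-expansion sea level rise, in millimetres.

3×10⁻⁴ × 1.9 × 230 = 0.13110 m
0.63 × 330 × 2.8×10⁻⁴ = 0.058212 m
560–1150 m: 590 × 1.9×10⁻⁴ × 0.73 = 0.081833 m
1150–1620 m: 1.7×10⁻⁴ × 470 × 0.61 = 0.048739 m
Δh = 0.13110 + 0.058212 + 0.081833 + 0.048739 = 0.319884 m ≈ 320 mm

Δh = 320 mm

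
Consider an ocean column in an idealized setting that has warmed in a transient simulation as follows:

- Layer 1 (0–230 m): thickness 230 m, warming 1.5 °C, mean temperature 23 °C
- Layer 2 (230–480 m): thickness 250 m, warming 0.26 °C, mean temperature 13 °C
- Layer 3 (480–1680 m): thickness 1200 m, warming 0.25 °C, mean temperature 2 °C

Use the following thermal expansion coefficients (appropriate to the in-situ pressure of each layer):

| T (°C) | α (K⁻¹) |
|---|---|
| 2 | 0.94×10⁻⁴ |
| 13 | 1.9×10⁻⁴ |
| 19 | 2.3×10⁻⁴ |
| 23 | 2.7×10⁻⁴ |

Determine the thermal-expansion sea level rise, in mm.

Δh = 134 mm

Layer 1 at 23 °C → α = 2.7×10⁻⁴ K⁻¹
Layer 2 at 13 °C → α = 1.9×10⁻⁴ K⁻¹
Layer 3 at 2 °C → α = 0.94×10⁻⁴ K⁻¹
Layer 1: 1.5 × 2.7×10⁻⁴ × 230 = 0.09315 m
230–480 m: 0.26 × 1.9×10⁻⁴ × 250 = 0.01235 m
480–1680 m: 1200 × 0.25 × 0.94×10⁻⁴ = 0.02820 m
Δh = 0.09315 + 0.01235 + 0.02820 = 0.13370 m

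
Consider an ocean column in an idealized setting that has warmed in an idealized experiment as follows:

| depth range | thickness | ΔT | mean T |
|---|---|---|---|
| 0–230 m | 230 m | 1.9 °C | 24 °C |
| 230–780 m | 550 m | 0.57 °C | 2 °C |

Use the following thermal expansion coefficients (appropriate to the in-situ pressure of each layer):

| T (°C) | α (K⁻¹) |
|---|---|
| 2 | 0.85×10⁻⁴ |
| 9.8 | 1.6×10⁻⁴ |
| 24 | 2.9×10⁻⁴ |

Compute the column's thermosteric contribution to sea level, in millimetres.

about 153 mm

Layer 1 at 24 °C → α = 2.9×10⁻⁴ K⁻¹
Layer 2 at 2 °C → α = 0.85×10⁻⁴ K⁻¹
Layer 1: 230 × 2.9×10⁻⁴ × 1.9 = 0.12673 m
0.57 × 0.85×10⁻⁴ × 550 = 0.0266475 m
Δh = 0.12673 + 0.0266475 = 0.1533775 m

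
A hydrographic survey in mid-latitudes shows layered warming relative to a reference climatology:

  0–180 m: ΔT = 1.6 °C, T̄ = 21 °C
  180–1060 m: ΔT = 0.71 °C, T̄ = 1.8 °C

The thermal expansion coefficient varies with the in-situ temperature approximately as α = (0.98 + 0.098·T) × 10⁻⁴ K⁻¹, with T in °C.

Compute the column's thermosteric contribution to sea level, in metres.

about 0.160 m

Layer 1: α = (0.98 + 0.098×21)×10⁻⁴ = 3.038×10⁻⁴ K⁻¹
Layer 2: α = (0.98 + 0.098×1.8)×10⁻⁴ = 1.1564×10⁻⁴ K⁻¹
1.6 × 180 × 3.038×10⁻⁴ = 0.0874944 m
180–1060 m: 880 × 1.1564×10⁻⁴ × 0.71 = 0.072251872 m
Δh = 0.0874944 + 0.072251872 = 0.159746272 m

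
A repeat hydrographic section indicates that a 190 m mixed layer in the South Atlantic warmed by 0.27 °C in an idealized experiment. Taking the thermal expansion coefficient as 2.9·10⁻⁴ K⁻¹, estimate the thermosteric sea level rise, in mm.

Δh ≈ 14.9 mm

Δh = αΔT·H = 2.9×10⁻⁴ × 0.27 × 190 = 0.014877 m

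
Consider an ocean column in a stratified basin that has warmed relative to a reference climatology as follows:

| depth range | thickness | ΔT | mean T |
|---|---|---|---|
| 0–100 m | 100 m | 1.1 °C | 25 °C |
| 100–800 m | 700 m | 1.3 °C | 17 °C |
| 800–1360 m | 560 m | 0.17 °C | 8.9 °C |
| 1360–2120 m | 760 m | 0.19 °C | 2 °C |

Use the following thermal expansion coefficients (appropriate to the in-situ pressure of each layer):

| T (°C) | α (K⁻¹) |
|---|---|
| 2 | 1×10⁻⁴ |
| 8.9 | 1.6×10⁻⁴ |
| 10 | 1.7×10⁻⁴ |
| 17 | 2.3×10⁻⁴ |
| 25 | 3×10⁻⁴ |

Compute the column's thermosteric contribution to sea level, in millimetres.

Layer 1 at 25 °C → α = 3×10⁻⁴ K⁻¹
Layer 2 at 17 °C → α = 2.3×10⁻⁴ K⁻¹
Layer 3 at 8.9 °C → α = 1.6×10⁻⁴ K⁻¹
Layer 4 at 2 °C → α = 1×10⁻⁴ K⁻¹
3×10⁻⁴ × 100 × 1.1 = 0.03300 m
2.3×10⁻⁴ × 700 × 1.3 = 0.20930 m
800–1360 m: 0.17 × 560 × 1.6×10⁻⁴ = 0.015232 m
Layer 4: 1×10⁻⁴ × 0.19 × 760 = 0.01444 m
Δh = 0.03300 + 0.20930 + 0.015232 + 0.01444 = 0.271972 m ≈ 270 mm

about 270 mm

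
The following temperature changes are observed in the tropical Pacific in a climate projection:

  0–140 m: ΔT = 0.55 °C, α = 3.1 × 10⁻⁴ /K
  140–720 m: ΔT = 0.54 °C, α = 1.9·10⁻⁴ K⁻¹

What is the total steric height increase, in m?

Δh ≈ 0.0834 m

0.55 × 140 × 3.1×10⁻⁴ = 0.02387 m
140–720 m: 1.9×10⁻⁴ × 580 × 0.54 = 0.059508 m
Δh = 0.02387 + 0.059508 = 0.083378 m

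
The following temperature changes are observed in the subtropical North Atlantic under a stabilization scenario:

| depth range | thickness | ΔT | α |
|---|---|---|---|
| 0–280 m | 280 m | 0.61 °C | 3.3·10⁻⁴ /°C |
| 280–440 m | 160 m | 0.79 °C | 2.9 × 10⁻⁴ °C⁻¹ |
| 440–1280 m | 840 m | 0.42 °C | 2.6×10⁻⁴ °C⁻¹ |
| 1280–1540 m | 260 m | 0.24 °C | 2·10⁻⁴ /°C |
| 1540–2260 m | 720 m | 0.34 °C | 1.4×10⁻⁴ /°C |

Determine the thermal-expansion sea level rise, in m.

Δh = 0.23 m

Layer 1: 280 × 3.3×10⁻⁴ × 0.61 = 0.056364 m
0.79 × 2.9×10⁻⁴ × 160 = 0.036656 m
Layer 3: 2.6×10⁻⁴ × 840 × 0.42 = 0.091728 m
0.24 × 260 × 2×10⁻⁴ = 0.01248 m
1.4×10⁻⁴ × 0.34 × 720 = 0.034272 m
Δh = 0.056364 + 0.036656 + 0.091728 + 0.01248 + 0.034272 = 0.23150 m ≈ 0.23 m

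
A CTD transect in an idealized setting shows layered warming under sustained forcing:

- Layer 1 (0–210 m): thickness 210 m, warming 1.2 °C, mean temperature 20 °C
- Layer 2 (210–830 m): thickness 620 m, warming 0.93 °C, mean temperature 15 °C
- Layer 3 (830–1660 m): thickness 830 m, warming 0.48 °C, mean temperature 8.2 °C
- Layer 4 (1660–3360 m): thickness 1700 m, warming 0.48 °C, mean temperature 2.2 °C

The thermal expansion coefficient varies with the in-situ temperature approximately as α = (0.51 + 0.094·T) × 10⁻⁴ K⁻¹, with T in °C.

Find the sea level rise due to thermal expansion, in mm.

Layer 1: α = (0.51 + 0.094×20)×10⁻⁴ = 2.39×10⁻⁴ K⁻¹
Layer 2: α = (0.51 + 0.094×15)×10⁻⁴ = 1.92×10⁻⁴ K⁻¹
Layer 3: α = (0.51 + 0.094×8.2)×10⁻⁴ = 1.2808×10⁻⁴ K⁻¹
Layer 4: α = (0.51 + 0.094×2.2)×10⁻⁴ = 0.7168×10⁻⁴ K⁻¹
Layer 1: 1.2 × 210 × 2.39×10⁻⁴ = 0.060228 m
1.92×10⁻⁴ × 0.93 × 620 = 0.1107072 m
830–1660 m: 830 × 1.2808×10⁻⁴ × 0.48 = 0.051027072 m
1660–3360 m: 0.7168×10⁻⁴ × 1700 × 0.48 = 0.05849088 m
Δh = 0.060228 + 0.1107072 + 0.051027072 + 0.05849088 = 0.280453152 m

about 280 mm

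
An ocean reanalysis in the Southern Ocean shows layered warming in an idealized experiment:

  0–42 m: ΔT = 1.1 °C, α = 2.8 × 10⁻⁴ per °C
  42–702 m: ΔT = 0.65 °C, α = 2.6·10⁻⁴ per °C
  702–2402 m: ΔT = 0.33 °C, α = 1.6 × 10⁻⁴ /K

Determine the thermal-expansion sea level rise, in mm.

Δh ≈ 214 mm

0–42 m: 1.1 × 42 × 2.8×10⁻⁴ = 0.012936 m
Layer 2: 2.6×10⁻⁴ × 0.65 × 660 = 0.11154 m
Layer 3: 0.33 × 1.6×10⁻⁴ × 1700 = 0.08976 m
Δh = 0.012936 + 0.11154 + 0.08976 = 0.214236 m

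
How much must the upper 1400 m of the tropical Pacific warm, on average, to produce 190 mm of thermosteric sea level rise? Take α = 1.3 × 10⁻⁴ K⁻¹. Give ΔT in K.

ΔT = Δh/(αH) = 0.19 / (1.3×10⁻⁴ × 1400) ≈ 1.044 K

about 1.04 K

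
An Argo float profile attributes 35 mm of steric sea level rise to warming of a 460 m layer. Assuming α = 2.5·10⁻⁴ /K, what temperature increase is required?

ΔT = Δh/(αH) = 0.035 / (2.5×10⁻⁴ × 460) ≈ 0.3043 °C

0.304 °C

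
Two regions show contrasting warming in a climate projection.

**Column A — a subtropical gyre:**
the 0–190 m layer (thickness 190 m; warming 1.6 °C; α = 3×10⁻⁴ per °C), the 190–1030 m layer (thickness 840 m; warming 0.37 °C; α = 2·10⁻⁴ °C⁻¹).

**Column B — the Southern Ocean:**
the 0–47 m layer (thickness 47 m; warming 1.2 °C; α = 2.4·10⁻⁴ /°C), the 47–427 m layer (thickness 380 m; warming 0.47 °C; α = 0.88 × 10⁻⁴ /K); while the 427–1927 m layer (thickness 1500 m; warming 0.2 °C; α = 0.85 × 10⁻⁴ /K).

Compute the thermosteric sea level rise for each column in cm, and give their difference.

A Layer 1: 190 × 1.6 × 3×10⁻⁴ = 0.09120 m
A 840 × 2×10⁻⁴ × 0.37 = 0.06216 m
A total: 0.15336 m
B Layer 1: 47 × 1.2 × 2.4×10⁻⁴ = 0.013536 m
B 380 × 0.47 × 0.88×10⁻⁴ = 0.0157168 m
B 427–1927 m: 1500 × 0.2 × 0.85×10⁻⁴ = 0.02550 m
B total: 0.0547528 m
Difference: 0.15336 − 0.0547528 = 0.0986072 m

Δh_A ≈ 15 cm, Δh_B ≈ 5.5 cm; difference ≈ 9.9 cm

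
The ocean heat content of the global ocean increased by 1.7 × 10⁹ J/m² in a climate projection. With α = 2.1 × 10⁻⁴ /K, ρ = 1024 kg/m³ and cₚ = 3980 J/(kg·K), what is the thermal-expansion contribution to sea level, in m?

Δh = αQ/(ρcₚ) = 2.1×10⁻⁴ × 1.7×10⁹ / (1024 × 3980) ≈ 0.087596 m

0.088 m of thermosteric rise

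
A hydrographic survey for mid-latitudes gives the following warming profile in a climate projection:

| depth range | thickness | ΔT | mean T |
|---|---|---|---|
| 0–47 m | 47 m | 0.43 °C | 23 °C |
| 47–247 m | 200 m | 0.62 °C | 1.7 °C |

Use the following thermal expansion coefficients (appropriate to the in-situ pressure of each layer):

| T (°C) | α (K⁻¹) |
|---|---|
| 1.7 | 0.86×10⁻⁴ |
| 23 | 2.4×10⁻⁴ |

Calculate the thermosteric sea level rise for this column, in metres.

Δh = 0.0155 m

Layer 1 at 23 °C → α = 2.4×10⁻⁴ K⁻¹
Layer 2 at 1.7 °C → α = 0.86×10⁻⁴ K⁻¹
0–47 m: 47 × 2.4×10⁻⁴ × 0.43 = 0.0048504 m
Layer 2: 200 × 0.86×10⁻⁴ × 0.62 = 0.010664 m
Δh = 0.0048504 + 0.010664 = 0.0155144 m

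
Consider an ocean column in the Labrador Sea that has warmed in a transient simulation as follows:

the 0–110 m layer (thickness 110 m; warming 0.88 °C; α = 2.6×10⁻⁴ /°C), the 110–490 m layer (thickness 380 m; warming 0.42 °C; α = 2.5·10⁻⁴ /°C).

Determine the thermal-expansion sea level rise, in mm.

Δh = 65.1 mm

2.6×10⁻⁴ × 0.88 × 110 = 0.025168 m
Layer 2: 2.5×10⁻⁴ × 380 × 0.42 = 0.03990 m
Δh = 0.025168 + 0.03990 = 0.065068 m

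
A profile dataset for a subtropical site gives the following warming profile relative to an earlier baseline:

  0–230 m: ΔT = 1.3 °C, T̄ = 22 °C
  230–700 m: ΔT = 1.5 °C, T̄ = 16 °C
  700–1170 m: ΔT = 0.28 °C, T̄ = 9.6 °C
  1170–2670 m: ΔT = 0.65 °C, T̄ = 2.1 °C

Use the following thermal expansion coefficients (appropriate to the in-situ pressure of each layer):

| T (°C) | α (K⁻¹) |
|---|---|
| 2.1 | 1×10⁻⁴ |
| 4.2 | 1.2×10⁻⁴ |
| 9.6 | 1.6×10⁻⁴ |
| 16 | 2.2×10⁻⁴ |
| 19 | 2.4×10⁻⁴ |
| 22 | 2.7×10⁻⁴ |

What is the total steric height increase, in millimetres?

Layer 1 at 22 °C → α = 2.7×10⁻⁴ K⁻¹
Layer 2 at 16 °C → α = 2.2×10⁻⁴ K⁻¹
Layer 3 at 9.6 °C → α = 1.6×10⁻⁴ K⁻¹
Layer 4 at 2.1 °C → α = 1×10⁻⁴ K⁻¹
0–230 m: 2.7×10⁻⁴ × 230 × 1.3 = 0.08073 m
230–700 m: 470 × 1.5 × 2.2×10⁻⁴ = 0.15510 m
0.28 × 470 × 1.6×10⁻⁴ = 0.021056 m
1170–2670 m: 1500 × 0.65 × 1×10⁻⁴ = 0.09750 m
Δh = 0.08073 + 0.15510 + 0.021056 + 0.09750 = 0.354386 m

about 354 mm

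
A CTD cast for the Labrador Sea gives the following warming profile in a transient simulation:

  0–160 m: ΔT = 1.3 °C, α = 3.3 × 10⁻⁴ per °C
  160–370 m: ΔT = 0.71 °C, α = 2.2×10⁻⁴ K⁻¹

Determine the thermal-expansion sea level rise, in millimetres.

3.3×10⁻⁴ × 160 × 1.3 = 0.06864 m
Layer 2: 0.71 × 2.2×10⁻⁴ × 210 = 0.032802 m
Δh = 0.06864 + 0.032802 = 0.101442 m ≈ 101 mm

about 101 mm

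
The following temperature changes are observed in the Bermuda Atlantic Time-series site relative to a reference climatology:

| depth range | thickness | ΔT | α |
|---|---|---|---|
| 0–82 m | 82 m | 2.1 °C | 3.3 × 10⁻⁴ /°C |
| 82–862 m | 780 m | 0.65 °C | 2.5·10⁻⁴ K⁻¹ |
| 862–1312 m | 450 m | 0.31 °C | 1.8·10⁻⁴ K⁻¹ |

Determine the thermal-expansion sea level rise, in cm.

21 cm of thermosteric rise

Layer 1: 82 × 3.3×10⁻⁴ × 2.1 = 0.056826 m
82–862 m: 780 × 0.65 × 2.5×10⁻⁴ = 0.12675 m
Layer 3: 0.31 × 1.8×10⁻⁴ × 450 = 0.02511 m
Δh = 0.056826 + 0.12675 + 0.02511 = 0.208686 m ≈ 21 cm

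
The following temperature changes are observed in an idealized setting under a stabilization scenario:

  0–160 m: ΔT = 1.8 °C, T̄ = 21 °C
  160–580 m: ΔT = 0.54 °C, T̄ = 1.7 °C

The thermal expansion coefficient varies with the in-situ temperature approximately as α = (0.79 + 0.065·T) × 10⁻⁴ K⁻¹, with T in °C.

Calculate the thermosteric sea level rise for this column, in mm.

Layer 1: α = (0.79 + 0.065×21)×10⁻⁴ = 2.155×10⁻⁴ K⁻¹
Layer 2: α = (0.79 + 0.065×1.7)×10⁻⁴ = 0.9005×10⁻⁴ K⁻¹
Layer 1: 2.155×10⁻⁴ × 160 × 1.8 = 0.062064 m
0.9005×10⁻⁴ × 420 × 0.54 = 0.02042334 m
Δh = 0.062064 + 0.02042334 = 0.08248734 m ≈ 82 mm

Δh ≈ 82 mm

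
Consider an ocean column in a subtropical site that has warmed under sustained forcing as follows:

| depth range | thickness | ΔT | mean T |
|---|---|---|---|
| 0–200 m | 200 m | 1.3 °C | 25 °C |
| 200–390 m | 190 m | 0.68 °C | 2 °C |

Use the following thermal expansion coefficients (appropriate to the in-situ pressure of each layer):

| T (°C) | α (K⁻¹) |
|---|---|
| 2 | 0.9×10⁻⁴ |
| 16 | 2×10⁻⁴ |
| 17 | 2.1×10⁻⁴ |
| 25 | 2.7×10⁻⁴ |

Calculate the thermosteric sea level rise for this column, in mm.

Δh ≈ 82 mm

Layer 1 at 25 °C → α = 2.7×10⁻⁴ K⁻¹
Layer 2 at 2 °C → α = 0.9×10⁻⁴ K⁻¹
0–200 m: 2.7×10⁻⁴ × 200 × 1.3 = 0.07020 m
0.9×10⁻⁴ × 190 × 0.68 = 0.011628 m
Δh = 0.07020 + 0.011628 = 0.081828 m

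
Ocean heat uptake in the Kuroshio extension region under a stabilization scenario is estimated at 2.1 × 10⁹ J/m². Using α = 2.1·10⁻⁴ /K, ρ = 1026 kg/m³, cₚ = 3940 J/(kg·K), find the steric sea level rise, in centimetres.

Δh = αQ/(ρcₚ) = 2.1×10⁻⁴ × 2.1×10⁹ / (1026 × 3940) ≈ 0.10909 m

about 10.9 cm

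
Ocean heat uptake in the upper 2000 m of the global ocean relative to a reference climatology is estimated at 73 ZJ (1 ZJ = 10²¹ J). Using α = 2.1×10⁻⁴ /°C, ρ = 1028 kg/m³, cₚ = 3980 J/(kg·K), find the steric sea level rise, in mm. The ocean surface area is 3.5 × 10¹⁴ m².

10.7 mm

Per unit area: Q = 73×10²¹ / (3.5×10¹⁴) ≈ 2.086×10⁸ J/m²
Δh = αQ/(ρcₚ) = 2.1×10⁻⁴ × 2.086×10⁸ / (1028 × 3980) ≈ 0.010707 m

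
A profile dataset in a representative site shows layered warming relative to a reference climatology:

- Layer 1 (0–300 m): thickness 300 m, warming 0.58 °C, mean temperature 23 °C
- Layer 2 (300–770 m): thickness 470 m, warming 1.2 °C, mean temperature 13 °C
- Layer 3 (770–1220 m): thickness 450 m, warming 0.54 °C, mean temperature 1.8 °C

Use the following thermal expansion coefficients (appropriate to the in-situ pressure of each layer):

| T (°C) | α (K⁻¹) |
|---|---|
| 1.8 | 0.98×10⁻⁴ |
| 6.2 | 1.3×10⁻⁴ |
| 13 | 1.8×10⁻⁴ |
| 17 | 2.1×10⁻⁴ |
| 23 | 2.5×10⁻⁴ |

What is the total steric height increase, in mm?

Layer 1 at 23 °C → α = 2.5×10⁻⁴ K⁻¹
Layer 2 at 13 °C → α = 1.8×10⁻⁴ K⁻¹
Layer 3 at 1.8 °C → α = 0.98×10⁻⁴ K⁻¹
0–300 m: 0.58 × 2.5×10⁻⁴ × 300 = 0.04350 m
Layer 2: 470 × 1.2 × 1.8×10⁻⁴ = 0.10152 m
770–1220 m: 450 × 0.54 × 0.98×10⁻⁴ = 0.023814 m
Δh = 0.04350 + 0.10152 + 0.023814 = 0.168834 m

169 mm of thermosteric rise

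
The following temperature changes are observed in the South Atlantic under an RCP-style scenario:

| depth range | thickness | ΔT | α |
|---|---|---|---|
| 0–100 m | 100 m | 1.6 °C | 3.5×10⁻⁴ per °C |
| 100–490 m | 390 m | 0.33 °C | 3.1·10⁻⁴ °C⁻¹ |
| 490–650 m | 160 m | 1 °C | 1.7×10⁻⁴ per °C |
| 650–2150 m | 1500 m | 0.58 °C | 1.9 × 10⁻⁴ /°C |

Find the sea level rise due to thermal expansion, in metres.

100 × 3.5×10⁻⁴ × 1.6 = 0.05600 m
Layer 2: 390 × 0.33 × 3.1×10⁻⁴ = 0.039897 m
160 × 1.7×10⁻⁴ × 1 = 0.02720 m
Layer 4: 1500 × 0.58 × 1.9×10⁻⁴ = 0.16530 m
Δh = 0.05600 + 0.039897 + 0.02720 + 0.16530 = 0.288397 m

Δh ≈ 0.29 m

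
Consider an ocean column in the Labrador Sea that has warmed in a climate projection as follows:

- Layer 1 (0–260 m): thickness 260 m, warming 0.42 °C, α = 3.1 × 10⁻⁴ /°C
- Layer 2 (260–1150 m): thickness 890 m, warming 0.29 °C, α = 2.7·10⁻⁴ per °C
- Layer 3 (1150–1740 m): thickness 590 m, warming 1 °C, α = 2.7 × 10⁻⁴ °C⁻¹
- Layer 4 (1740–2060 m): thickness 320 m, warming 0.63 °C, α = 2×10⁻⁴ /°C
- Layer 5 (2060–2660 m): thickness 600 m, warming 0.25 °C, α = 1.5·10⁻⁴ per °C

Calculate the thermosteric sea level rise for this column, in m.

Δh = 0.326 m

0.42 × 3.1×10⁻⁴ × 260 = 0.033852 m
260–1150 m: 0.29 × 2.7×10⁻⁴ × 890 = 0.069687 m
Layer 3: 590 × 2.7×10⁻⁴ × 1 = 0.15930 m
1740–2060 m: 0.63 × 2×10⁻⁴ × 320 = 0.04032 m
Layer 5: 600 × 0.25 × 1.5×10⁻⁴ = 0.02250 m
Δh = 0.033852 + 0.069687 + 0.15930 + 0.04032 + 0.02250 = 0.325659 m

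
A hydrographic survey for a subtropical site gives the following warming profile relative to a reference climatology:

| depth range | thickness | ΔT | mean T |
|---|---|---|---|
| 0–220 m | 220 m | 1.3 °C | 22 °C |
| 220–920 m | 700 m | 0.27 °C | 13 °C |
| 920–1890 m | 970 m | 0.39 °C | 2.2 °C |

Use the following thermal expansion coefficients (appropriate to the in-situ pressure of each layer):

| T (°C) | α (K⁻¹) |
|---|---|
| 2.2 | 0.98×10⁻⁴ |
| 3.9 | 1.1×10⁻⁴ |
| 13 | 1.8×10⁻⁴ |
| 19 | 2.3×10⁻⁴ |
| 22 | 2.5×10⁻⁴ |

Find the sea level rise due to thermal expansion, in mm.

143 mm of thermosteric rise

Layer 1 at 22 °C → α = 2.5×10⁻⁴ K⁻¹
Layer 2 at 13 °C → α = 1.8×10⁻⁴ K⁻¹
Layer 3 at 2.2 °C → α = 0.98×10⁻⁴ K⁻¹
0–220 m: 1.3 × 220 × 2.5×10⁻⁴ = 0.07150 m
220–920 m: 700 × 1.8×10⁻⁴ × 0.27 = 0.03402 m
Layer 3: 0.98×10⁻⁴ × 0.39 × 970 = 0.0370734 m
Δh = 0.07150 + 0.03402 + 0.0370734 = 0.1425934 m ≈ 143 mm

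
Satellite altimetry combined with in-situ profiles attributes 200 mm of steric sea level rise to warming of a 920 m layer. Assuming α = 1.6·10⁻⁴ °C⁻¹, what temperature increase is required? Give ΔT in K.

ΔT = Δh/(αH) = 0.2 / (1.6×10⁻⁴ × 920) ≈ 1.359 K

1.36 K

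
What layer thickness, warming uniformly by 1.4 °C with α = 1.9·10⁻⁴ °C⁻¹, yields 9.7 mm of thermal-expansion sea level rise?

H = Δh/(αΔT) = 0.0097 / (1.9×10⁻⁴ × 1.4) ≈ 36.47 m

H ≈ 36.5 m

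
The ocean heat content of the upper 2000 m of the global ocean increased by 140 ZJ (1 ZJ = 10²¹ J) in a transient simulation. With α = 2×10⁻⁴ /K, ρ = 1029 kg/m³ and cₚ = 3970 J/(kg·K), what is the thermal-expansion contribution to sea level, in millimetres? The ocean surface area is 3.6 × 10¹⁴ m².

Per unit area: Q = 140×10²¹ / (3.6×10¹⁴) ≈ 3.889×10⁸ J/m²
Δh = αQ/(ρcₚ) = 2×10⁻⁴ × 3.889×10⁸ / (1029 × 3970) ≈ 0.01904 m

Δh = 19.0 mm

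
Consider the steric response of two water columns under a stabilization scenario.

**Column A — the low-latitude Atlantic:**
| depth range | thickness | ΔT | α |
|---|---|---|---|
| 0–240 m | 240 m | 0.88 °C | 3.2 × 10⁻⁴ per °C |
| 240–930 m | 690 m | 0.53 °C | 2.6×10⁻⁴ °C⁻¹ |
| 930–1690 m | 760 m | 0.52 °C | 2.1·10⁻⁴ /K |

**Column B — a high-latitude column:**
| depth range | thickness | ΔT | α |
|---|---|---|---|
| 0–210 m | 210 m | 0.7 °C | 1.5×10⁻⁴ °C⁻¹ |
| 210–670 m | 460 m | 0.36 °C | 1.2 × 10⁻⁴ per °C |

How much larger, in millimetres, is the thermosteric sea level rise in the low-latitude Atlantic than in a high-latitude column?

A 0–240 m: 0.88 × 3.2×10⁻⁴ × 240 = 0.067584 m
A 690 × 2.6×10⁻⁴ × 0.53 = 0.095082 m
A Layer 3: 0.52 × 2.1×10⁻⁴ × 760 = 0.082992 m
A total: 0.245658 m
B Layer 1: 210 × 1.5×10⁻⁴ × 0.7 = 0.02205 m
B 1.2×10⁻⁴ × 460 × 0.36 = 0.019872 m
B total: 0.041922 m
Difference: 0.245658 − 0.041922 = 0.203736 m

200 mm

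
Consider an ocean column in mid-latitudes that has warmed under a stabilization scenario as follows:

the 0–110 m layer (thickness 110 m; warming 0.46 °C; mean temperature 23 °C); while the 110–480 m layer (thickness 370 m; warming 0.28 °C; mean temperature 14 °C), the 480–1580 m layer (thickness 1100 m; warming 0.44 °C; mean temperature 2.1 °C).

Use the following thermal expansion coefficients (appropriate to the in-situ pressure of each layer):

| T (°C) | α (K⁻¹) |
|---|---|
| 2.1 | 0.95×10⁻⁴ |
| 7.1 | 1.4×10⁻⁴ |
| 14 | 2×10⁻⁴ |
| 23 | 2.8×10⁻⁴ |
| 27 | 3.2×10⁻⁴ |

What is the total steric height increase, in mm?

Layer 1 at 23 °C → α = 2.8×10⁻⁴ K⁻¹
Layer 2 at 14 °C → α = 2×10⁻⁴ K⁻¹
Layer 3 at 2.1 °C → α = 0.95×10⁻⁴ K⁻¹
Layer 1: 0.46 × 110 × 2.8×10⁻⁴ = 0.014168 m
0.28 × 370 × 2×10⁻⁴ = 0.02072 m
480–1580 m: 0.44 × 1100 × 0.95×10⁻⁴ = 0.04598 m
Δh = 0.014168 + 0.02072 + 0.04598 = 0.080868 m

about 80.9 mm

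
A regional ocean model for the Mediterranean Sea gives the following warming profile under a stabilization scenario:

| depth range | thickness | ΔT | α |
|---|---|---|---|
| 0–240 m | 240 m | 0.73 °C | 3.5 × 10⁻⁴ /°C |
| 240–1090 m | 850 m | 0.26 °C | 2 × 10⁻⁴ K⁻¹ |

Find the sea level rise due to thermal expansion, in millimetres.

0–240 m: 3.5×10⁻⁴ × 0.73 × 240 = 0.06132 m
Layer 2: 850 × 0.26 × 2×10⁻⁴ = 0.04420 m
Δh = 0.06132 + 0.04420 = 0.10552 m ≈ 106 mm

Δh ≈ 106 mm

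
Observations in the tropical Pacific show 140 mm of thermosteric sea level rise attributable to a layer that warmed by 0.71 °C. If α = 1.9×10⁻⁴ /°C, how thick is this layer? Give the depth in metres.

about 1000 m

H = Δh/(αΔT) = 0.14 / (1.9×10⁻⁴ × 0.71) ≈ 1038 m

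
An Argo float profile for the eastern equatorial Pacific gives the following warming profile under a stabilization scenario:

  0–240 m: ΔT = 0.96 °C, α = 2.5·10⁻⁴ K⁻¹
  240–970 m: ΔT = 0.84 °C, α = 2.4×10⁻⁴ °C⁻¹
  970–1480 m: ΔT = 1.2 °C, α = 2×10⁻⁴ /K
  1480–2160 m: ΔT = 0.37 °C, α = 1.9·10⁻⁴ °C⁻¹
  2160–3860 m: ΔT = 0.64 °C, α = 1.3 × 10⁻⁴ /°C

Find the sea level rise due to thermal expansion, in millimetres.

520 mm of thermosteric rise

0–240 m: 240 × 0.96 × 2.5×10⁻⁴ = 0.05760 m
240–970 m: 2.4×10⁻⁴ × 0.84 × 730 = 0.147168 m
Layer 3: 1.2 × 510 × 2×10⁻⁴ = 0.12240 m
680 × 1.9×10⁻⁴ × 0.37 = 0.047804 m
2160–3860 m: 0.64 × 1700 × 1.3×10⁻⁴ = 0.14144 m
Δh = 0.05760 + 0.147168 + 0.12240 + 0.047804 + 0.14144 = 0.516412 m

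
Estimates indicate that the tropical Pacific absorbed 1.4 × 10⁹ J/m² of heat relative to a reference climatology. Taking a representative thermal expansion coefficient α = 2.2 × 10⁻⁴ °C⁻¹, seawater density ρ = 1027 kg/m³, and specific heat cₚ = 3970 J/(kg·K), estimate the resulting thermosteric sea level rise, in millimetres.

Δh = αQ/(ρcₚ) = 2.2×10⁻⁴ × 1.4×10⁹ / (1027 × 3970) ≈ 0.075542 m

Δh = 76 mm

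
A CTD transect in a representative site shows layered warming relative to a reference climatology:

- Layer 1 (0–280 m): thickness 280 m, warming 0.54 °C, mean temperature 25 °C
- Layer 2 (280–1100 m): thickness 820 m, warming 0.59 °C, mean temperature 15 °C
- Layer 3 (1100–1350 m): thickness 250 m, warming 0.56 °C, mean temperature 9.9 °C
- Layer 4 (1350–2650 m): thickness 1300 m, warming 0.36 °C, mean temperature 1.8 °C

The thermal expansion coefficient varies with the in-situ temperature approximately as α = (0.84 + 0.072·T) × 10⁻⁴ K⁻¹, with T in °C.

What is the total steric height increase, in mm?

Layer 1: α = (0.84 + 0.072×25)×10⁻⁴ = 2.64×10⁻⁴ K⁻¹
Layer 2: α = (0.84 + 0.072×15)×10⁻⁴ = 1.92×10⁻⁴ K⁻¹
Layer 3: α = (0.84 + 0.072×9.9)×10⁻⁴ = 1.5528×10⁻⁴ K⁻¹
Layer 4: α = (0.84 + 0.072×1.8)×10⁻⁴ = 0.9696×10⁻⁴ K⁻¹
Layer 1: 280 × 0.54 × 2.64×10⁻⁴ = 0.0399168 m
Layer 2: 0.59 × 820 × 1.92×10⁻⁴ = 0.0928896 m
1100–1350 m: 250 × 1.5528×10⁻⁴ × 0.56 = 0.0217392 m
1350–2650 m: 1300 × 0.36 × 0.9696×10⁻⁴ = 0.04537728 m
Δh = 0.0399168 + 0.0928896 + 0.0217392 + 0.04537728 = 0.19992288 m

about 200 mm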